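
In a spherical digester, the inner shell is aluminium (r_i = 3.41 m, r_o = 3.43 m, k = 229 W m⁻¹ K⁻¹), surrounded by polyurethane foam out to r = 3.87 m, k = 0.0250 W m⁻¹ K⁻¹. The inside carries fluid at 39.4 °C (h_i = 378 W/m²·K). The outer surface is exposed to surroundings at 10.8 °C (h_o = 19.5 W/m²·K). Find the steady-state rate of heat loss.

Series thermal resistances, inner to outer:
  R_conv,in = 1/(4πr²h) = 1/(4π·3.41²·378) = 1.810×10^-5 K/W
  R_aluminium = (1/3.41 − 1/3.43)/(4πk) = 0.001710/(4π·229) = 5.942×10^-7 K/W
  R_polyurethane foam = (1/3.43 − 1/3.87)/(4πk) = 0.03315/(4π·0.0250) = 0.1055 K/W
  R_conv,out = 1/(4πr²h) = 1/(4π·3.87²·19.5) = 2.725×10^-4 K/W
ΣR = 1.810×10^-5 + 5.942×10^-7 + 0.1055 + 2.725×10^-4 = 0.1058 K/W
Q = ΔT/ΣR = (39.4 °C − 10.8 °C)/0.1058 = 270 W

Q = 270 W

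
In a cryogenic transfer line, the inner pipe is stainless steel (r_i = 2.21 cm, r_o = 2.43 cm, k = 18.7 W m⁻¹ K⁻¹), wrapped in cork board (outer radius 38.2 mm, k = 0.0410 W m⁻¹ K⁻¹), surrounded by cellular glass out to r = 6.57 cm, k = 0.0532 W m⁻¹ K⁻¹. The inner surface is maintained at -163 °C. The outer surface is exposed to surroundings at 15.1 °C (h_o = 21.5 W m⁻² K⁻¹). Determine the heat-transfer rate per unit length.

Q' = 51.0 W/m

Series thermal resistances, inner to outer:
  R'_stainless steel = ln(0.0243/0.0221)/(2πk) = 0.09490/(2π·18.7) = 8.077×10^-4 m·K/W
  R'_cork board = ln(0.0382/0.0243)/(2πk) = 0.4524/(2π·0.0410) = 1.756 m·K/W
  R'_cellular glass = ln(0.0657/0.0382)/(2πk) = 0.5423/(2π·0.0532) = 1.622 m·K/W
  R'_conv,out = 1/(2πr h) = 1/(2π·0.0657·21.5) = 0.1127 m·K/W
ΣR = 8.077×10^-4 + 1.756 + 1.622 + 0.1127 = 3.492 m·K/W
Q' = ΔT/ΣR = (-163 °C − 15.1 °C)/3.492 = -51.0 W/m
(Negative Q' ⇒ heat flows inward; heat gain = 51.0 W/m.)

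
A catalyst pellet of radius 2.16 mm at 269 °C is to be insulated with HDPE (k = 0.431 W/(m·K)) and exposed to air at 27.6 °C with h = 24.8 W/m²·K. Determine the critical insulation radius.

For a sphere, r_cr = 2k_ins/h = 2·0.431/24.8 = 0.0348 m = 3.48 cm

r_cr = 3.48 cm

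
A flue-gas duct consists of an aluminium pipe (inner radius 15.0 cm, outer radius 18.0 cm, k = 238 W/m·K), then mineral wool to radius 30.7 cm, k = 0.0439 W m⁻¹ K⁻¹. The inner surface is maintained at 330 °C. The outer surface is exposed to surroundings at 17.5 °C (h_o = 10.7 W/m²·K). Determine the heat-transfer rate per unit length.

Resistance network (inner→outer):
  R'_aluminium = ln(0.180/0.150)/(2πk) = 0.1823/(2π·238) = 1.219×10^-4 m·K/W
  R'_mineral wool = ln(0.307/0.180)/(2πk) = 0.5339/(2π·0.0439) = 1.936 m·K/W
  R'_conv,out = 1/(2πr h) = 1/(2π·0.307·10.7) = 0.04845 m·K/W
ΣR = 1.219×10^-4 + 1.936 + 0.04845 = 1.985 m·K/W
Q' = ΔT/ΣR = (330 °C − 17.5 °C)/1.985 = 157 W/m

Q' = 157 W/m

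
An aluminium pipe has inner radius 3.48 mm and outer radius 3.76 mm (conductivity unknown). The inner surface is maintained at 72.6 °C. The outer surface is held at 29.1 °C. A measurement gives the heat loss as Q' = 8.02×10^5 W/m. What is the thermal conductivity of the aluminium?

ΣR = ΔT/Q' = |72.6 − 29.1|/8.02×10^5 = 5.424×10^-5 m·K/W
ln(r₂/r₁)/(2πk) = 5.424×10^-5 ⇒ k = 0.07739/(2π·5.424×10^-5) = 227 W/m·K

k = 227 W/m·K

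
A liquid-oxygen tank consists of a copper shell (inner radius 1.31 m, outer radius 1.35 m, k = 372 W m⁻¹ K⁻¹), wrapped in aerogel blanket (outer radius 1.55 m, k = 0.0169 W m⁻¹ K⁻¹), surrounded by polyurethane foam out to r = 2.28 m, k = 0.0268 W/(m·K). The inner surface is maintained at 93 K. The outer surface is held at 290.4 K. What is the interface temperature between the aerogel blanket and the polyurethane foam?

T = 176.5 K

Treat each layer as a resistance in series:
  R_copper = (1/1.31 − 1/1.35)/(4πk) = 0.02262/(4π·372) = 4.838×10^-6 K/W
  R_aerogel blanket = (1/1.35 − 1/1.55)/(4πk) = 0.09558/(4π·0.0169) = 0.4501 K/W
  R_polyurethane foam = (1/1.55 − 1/2.28)/(4πk) = 0.2066/(4π·0.0268) = 0.6134 K/W
ΣR = 4.838×10^-6 + 0.4501 + 0.6134 = 1.064 K/W
Q = ΔT/ΣR = (93 K − 290.4 K)/1.064 = -185.5 W
From the inner boundary to the aerogel blanket/polyurethane foam interface, ΣR_partial = 0.4501 K/W.
T_interface = T_in − Q·ΣR_partial = 93 K − (-185.5)(0.4501) = 176.5 K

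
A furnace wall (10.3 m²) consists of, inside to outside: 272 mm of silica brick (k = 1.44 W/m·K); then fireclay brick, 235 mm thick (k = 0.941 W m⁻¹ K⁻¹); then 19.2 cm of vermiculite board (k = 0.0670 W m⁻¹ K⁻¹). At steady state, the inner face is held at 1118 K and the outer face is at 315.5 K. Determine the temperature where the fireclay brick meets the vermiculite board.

Series thermal resistances, inner to outer:
  R_silica brick = L/(kA) = 0.272/(1.44·10.3) = 0.01834 K/W
  R_fireclay brick = L/(kA) = 0.235/(0.941·10.3) = 0.02425 K/W
  R_vermiculite board = L/(kA) = 0.192/(0.0670·10.3) = 0.2782 K/W
ΣR = 0.01834 + 0.02425 + 0.2782 = 0.3208 K/W
Q = ΔT/ΣR = (1118 K − 315.5 K)/0.3208 = 2502 W
From the inner boundary to the fireclay brick/vermiculite board interface, ΣR_partial = 0.04259 K/W.
T_interface = T_in − Q·ΣR_partial = 1118 K − (2502)(0.04259) = 1011 K

T = 1011 K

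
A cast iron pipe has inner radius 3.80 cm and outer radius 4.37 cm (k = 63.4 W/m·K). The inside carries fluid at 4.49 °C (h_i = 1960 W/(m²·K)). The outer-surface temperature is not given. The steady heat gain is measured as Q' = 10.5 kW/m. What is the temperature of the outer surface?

T_out = 30.6 °C

Sum the resistances:
  R'_conv,in = 1/(2πr h) = 1/(2π·0.0380·1960) = 0.002137 m·K/W
  R'_cast iron = ln(0.0437/0.0380)/(2πk) = 0.1398/(2π·63.4) = 3.508×10^-4 m·K/W
ΣR = 0.002488 m·K/W
ΔT = Q'·ΣR = 10500 × 0.002488 = 26.12 K
Heat flows inward, so T_out = T_in + ΔT = 4.49 + 26.12 = 30.6 °C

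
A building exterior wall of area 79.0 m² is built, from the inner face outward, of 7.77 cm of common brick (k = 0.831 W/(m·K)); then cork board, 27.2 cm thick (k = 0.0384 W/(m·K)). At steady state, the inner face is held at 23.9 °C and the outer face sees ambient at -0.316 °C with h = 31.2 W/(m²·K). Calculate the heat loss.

Resistance network (inner→outer):
  R_common brick = L/(kA) = 0.0777/(0.831·79.0) = 0.001184 K/W
  R_cork board = L/(kA) = 0.272/(0.0384·79.0) = 0.08966 K/W
  R_conv,out = 1/(hA) = 1/(31.2·79.0) = 4.057×10^-4 K/W
ΣR = 0.001184 + 0.08966 + 4.057×10^-4 = 0.09125 K/W
Q = ΔT/ΣR = (23.9 °C − -0.316 °C)/0.09125 = 265 W

Q = 265 W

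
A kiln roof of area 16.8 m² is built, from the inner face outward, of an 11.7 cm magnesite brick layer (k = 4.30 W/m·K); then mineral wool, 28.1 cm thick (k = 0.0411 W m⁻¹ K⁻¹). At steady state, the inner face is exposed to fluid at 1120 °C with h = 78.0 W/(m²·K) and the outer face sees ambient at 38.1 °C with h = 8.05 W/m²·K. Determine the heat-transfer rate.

Resistance network (inner→outer):
  R_conv,in = 1/(hA) = 1/(78.0·16.8) = 7.631×10^-4 K/W
  R_magnesite brick = L/(kA) = 0.117/(4.30·16.8) = 0.001620 K/W
  R_mineral wool = L/(kA) = 0.281/(0.0411·16.8) = 0.4070 K/W
  R_conv,out = 1/(hA) = 1/(8.05·16.8) = 0.007394 K/W
ΣR = 7.631×10^-4 + 0.001620 + 0.4070 + 0.007394 = 0.4168 K/W
Q = ΔT/ΣR = (1120 °C − 38.1 °C)/0.4168 = 2600 W

Q = 2600 W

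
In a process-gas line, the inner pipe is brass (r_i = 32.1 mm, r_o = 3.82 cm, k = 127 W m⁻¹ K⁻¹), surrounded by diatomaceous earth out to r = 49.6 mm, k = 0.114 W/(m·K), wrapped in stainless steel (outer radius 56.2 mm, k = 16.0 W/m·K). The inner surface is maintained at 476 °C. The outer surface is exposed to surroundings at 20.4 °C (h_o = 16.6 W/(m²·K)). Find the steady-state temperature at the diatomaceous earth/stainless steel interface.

Resistance network (inner→outer):
  R'_brass = ln(0.0382/0.0321)/(2πk) = 0.1740/(2π·127) = 2.180×10^-4 m·K/W
  R'_diatomaceous earth = ln(0.0496/0.0382)/(2πk) = 0.2612/(2π·0.114) = 0.3646 m·K/W
  R'_stainless steel = ln(0.0562/0.0496)/(2πk) = 0.1249/(2π·16.0) = 0.001243 m·K/W
  R'_conv,out = 1/(2πr h) = 1/(2π·0.0562·16.6) = 0.1706 m·K/W
ΣR = 2.180×10^-4 + 0.3646 + 0.001243 + 0.1706 = 0.5367 m·K/W
Q' = ΔT/ΣR = (476 °C − 20.4 °C)/0.5367 = 848.9 W/m
From the inner boundary to the diatomaceous earth/stainless steel interface, ΣR_partial = 0.3648 m·K/W.
T_interface = T_in − Q'·ΣR_partial = 476 °C − (848.9)(0.3648) = 166 °C

T = 166 °C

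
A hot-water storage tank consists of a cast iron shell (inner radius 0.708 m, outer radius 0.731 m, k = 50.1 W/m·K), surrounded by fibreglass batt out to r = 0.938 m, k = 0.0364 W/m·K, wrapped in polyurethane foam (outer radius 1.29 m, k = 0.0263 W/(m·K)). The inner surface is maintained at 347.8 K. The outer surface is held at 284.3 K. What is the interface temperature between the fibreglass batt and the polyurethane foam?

T = 320.6 K

Resistance network (inner→outer):
  R_cast iron = (1/0.708 − 1/0.731)/(4πk) = 0.04444/(4π·50.1) = 7.059×10^-5 K/W
  R_fibreglass batt = (1/0.731 − 1/0.938)/(4πk) = 0.3019/(4π·0.0364) = 0.6600 K/W
  R_polyurethane foam = (1/0.938 − 1/1.29)/(4πk) = 0.2909/(4π·0.0263) = 0.8802 K/W
ΣR = 7.059×10^-5 + 0.6600 + 0.8802 = 1.540 K/W
Q = ΔT/ΣR = (347.8 K − 284.3 K)/1.540 = 41.23 W
From the inner boundary to the fibreglass batt/polyurethane foam interface, ΣR_partial = 0.6601 K/W.
T_interface = T_in − Q·ΣR_partial = 347.8 K − (41.23)(0.6601) = 320.6 K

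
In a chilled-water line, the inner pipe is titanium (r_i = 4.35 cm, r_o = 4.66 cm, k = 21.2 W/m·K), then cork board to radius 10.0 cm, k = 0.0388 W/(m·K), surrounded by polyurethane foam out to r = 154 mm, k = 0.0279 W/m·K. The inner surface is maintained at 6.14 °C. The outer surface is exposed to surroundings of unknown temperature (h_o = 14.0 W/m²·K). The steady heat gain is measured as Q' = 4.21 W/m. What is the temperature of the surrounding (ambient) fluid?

Sum the resistances:
  R'_titanium = ln(0.0466/0.0435)/(2πk) = 0.06884/(2π·21.2) = 5.168×10^-4 m·K/W
  R'_cork board = ln(0.100/0.0466)/(2πk) = 0.7636/(2π·0.0388) = 3.132 m·K/W
  R'_polyurethane foam = ln(0.154/0.100)/(2πk) = 0.4318/(2π·0.0279) = 2.463 m·K/W
  R'_conv,out = 1/(2πr h) = 1/(2π·0.154·14.0) = 0.07382 m·K/W
ΣR = 5.670 m·K/W
ΔT = Q'·ΣR = 4.21 × 5.670 = 23.87 K
Heat flows inward, so T_out = T_in + ΔT = 6.14 + 23.87 = 30.0 °C

T_out = 30.0 °C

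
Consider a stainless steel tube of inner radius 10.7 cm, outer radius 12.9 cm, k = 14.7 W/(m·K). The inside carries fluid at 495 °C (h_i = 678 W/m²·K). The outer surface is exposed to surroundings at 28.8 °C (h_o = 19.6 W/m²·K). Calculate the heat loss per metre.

Q' = 6940 W/m

Treat each layer as a resistance in series:
  R'_conv,in = 1/(2πr h) = 1/(2π·0.107·678) = 0.002194 m·K/W
  R'_stainless steel = ln(0.129/0.107)/(2πk) = 0.1870/(2π·14.7) = 0.002024 m·K/W
  R'_conv,out = 1/(2πr h) = 1/(2π·0.129·19.6) = 0.06295 m·K/W
ΣR = 0.002194 + 0.002024 + 0.06295 = 0.06717 m·K/W
Q' = ΔT/ΣR = (495 °C − 28.8 °C)/0.06717 = 6940 W/m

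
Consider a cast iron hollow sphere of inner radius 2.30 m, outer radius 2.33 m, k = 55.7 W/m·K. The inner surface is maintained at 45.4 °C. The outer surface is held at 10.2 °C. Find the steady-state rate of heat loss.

Q = 4πk·ΔT/(1/r₁ − 1/r₂) = 4π × 55.7 × 35.2 / (1/2.30 − 1/2.33) = 4.40×10^6 W

Q = 4.40×10^6 W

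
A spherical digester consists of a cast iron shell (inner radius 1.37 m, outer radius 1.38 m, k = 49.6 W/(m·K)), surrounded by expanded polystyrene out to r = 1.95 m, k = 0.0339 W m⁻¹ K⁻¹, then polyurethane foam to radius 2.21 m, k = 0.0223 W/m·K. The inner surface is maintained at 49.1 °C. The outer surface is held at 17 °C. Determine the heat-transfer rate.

Q = 45.1 W

Resistance network (inner→outer):
  R_cast iron = (1/1.37 − 1/1.38)/(4πk) = 0.005289/(4π·49.6) = 8.486×10^-6 K/W
  R_expanded polystyrene = (1/1.38 − 1/1.95)/(4πk) = 0.2118/(4π·0.0339) = 0.4972 K/W
  R_polyurethane foam = (1/1.95 − 1/2.21)/(4πk) = 0.06033/(4π·0.0223) = 0.2153 K/W
ΣR = 8.486×10^-6 + 0.4972 + 0.2153 = 0.7125 K/W
Q = ΔT/ΣR = (49.1 °C − 17 °C)/0.7125 = 45.1 W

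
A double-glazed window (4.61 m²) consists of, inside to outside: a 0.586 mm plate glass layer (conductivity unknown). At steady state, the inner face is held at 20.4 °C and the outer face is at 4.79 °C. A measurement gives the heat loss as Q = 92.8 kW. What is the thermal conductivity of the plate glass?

ΣR = ΔT/Q = |20.4 − 4.79|/92800 = 1.682×10^-4 K/W
L/(kA) = 1.682×10^-4 ⇒ k = 5.86×10^-4/(1.682×10^-4·4.61) = 0.756 W/m·K

k = 0.756 W/m·K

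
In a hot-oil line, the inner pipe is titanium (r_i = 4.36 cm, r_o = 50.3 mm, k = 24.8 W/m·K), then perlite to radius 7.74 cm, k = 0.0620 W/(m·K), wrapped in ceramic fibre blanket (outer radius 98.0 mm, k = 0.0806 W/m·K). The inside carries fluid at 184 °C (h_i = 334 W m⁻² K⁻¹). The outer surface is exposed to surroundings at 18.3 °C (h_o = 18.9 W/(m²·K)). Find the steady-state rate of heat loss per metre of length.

Q' = 99.2 W/m

Resistance network (inner→outer):
  R'_conv,in = 1/(2πr h) = 1/(2π·0.0436·334) = 0.01093 m·K/W
  R'_titanium = ln(0.0503/0.0436)/(2πk) = 0.1429/(2π·24.8) = 9.174×10^-4 m·K/W
  R'_perlite = ln(0.0774/0.0503)/(2πk) = 0.4310/(2π·0.0620) = 1.106 m·K/W
  R'_ceramic fibre blanket = ln(0.0980/0.0774)/(2πk) = 0.2360/(2π·0.0806) = 0.4660 m·K/W
  R'_conv,out = 1/(2πr h) = 1/(2π·0.0980·18.9) = 0.08593 m·K/W
ΣR = 0.01093 + 9.174×10^-4 + 1.106 + 0.4660 + 0.08593 = 1.670 m·K/W
Q' = ΔT/ΣR = (184 °C − 18.3 °C)/1.670 = 99.2 W/m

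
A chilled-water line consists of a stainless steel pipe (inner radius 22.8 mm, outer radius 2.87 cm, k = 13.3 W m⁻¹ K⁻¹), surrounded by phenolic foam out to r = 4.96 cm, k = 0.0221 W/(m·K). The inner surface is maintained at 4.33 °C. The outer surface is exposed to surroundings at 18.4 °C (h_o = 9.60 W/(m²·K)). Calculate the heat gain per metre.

Q' = 3.29 W/m

Series thermal resistances, inner to outer:
  R'_stainless steel = ln(0.0287/0.0228)/(2πk) = 0.2301/(2π·13.3) = 0.002754 m·K/W
  R'_phenolic foam = ln(0.0496/0.0287)/(2πk) = 0.5471/(2π·0.0221) = 3.940 m·K/W
  R'_conv,out = 1/(2πr h) = 1/(2π·0.0496·9.60) = 0.3342 m·K/W
ΣR = 0.002754 + 3.940 + 0.3342 = 4.277 m·K/W
Q' = ΔT/ΣR = (4.33 °C − 18.4 °C)/4.277 = -3.29 W/m
(Negative Q' ⇒ heat flows inward; heat gain = 3.29 W/m.)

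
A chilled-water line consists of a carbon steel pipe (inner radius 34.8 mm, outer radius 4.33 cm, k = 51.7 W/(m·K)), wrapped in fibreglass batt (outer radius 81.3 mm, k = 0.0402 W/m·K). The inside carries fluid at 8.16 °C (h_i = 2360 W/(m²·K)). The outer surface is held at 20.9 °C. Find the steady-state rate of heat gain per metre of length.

Q' = 5.10 W/m

Treat each layer as a resistance in series:
  R'_conv,in = 1/(2πr h) = 1/(2π·0.0348·2360) = 0.001938 m·K/W
  R'_carbon steel = ln(0.0433/0.0348)/(2πk) = 0.2185/(2π·51.7) = 6.727×10^-4 m·K/W
  R'_fibreglass batt = ln(0.0813/0.0433)/(2πk) = 0.6300/(2π·0.0402) = 2.494 m·K/W
ΣR = 0.001938 + 6.727×10^-4 + 2.494 = 2.497 m·K/W
Q' = ΔT/ΣR = (8.16 °C − 20.9 °C)/2.497 = -5.10 W/m
(Negative Q' ⇒ heat flows inward; heat gain = 5.10 W/m.)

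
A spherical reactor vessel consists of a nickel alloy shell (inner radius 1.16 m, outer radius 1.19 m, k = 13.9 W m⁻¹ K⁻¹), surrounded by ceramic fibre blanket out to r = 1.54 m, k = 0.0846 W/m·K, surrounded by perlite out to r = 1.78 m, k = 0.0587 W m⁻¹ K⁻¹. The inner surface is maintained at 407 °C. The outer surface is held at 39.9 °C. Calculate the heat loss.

Q = 1230 W

Series thermal resistances, inner to outer:
  R_nickel alloy = (1/1.16 − 1/1.19)/(4πk) = 0.02173/(4π·13.9) = 1.244×10^-4 K/W
  R_ceramic fibre blanket = (1/1.19 − 1/1.54)/(4πk) = 0.1910/(4π·0.0846) = 0.1796 K/W
  R_perlite = (1/1.54 − 1/1.78)/(4πk) = 0.08755/(4π·0.0587) = 0.1187 K/W
ΣR = 1.244×10^-4 + 0.1796 + 0.1187 = 0.2984 K/W
Q = ΔT/ΣR = (407 °C − 39.9 °C)/0.2984 = 1230 W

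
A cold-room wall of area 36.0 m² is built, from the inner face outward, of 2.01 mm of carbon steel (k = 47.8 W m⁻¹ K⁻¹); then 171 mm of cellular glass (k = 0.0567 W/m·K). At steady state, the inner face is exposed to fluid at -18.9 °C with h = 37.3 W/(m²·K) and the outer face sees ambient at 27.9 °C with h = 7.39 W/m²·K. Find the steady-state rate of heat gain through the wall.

Series thermal resistances, inner to outer:
  R_conv,in = 1/(hA) = 1/(37.3·36.0) = 7.447×10^-4 K/W
  R_carbon steel = L/(kA) = 0.00201/(47.8·36.0) = 1.168×10^-6 K/W
  R_cellular glass = L/(kA) = 0.171/(0.0567·36.0) = 0.08377 K/W
  R_conv,out = 1/(hA) = 1/(7.39·36.0) = 0.003759 K/W
ΣR = 7.447×10^-4 + 1.168×10^-6 + 0.08377 + 0.003759 = 0.08827 K/W
Q = ΔT/ΣR = (-18.9 °C − 27.9 °C)/0.08827 = -530 W
(Negative Q ⇒ heat flows inward; heat gain = 530 W.)

Q = 530 W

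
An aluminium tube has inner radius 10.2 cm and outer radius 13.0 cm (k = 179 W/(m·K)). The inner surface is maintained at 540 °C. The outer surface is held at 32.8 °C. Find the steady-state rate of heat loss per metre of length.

Q' = 2.35×10^6 W/m

Q' = 2πk·ΔT/ln(r₂/r₁) = 2π × 179 × 507.2 / ln(0.130/0.102) = 2.35×10^6 W/m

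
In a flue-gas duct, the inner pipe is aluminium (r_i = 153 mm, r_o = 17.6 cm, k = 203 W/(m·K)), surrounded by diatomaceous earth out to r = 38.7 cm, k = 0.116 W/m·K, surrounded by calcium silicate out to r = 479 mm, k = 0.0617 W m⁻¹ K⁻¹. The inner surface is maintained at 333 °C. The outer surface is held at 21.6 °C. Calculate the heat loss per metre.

Treat each layer as a resistance in series:
  R'_aluminium = ln(0.176/0.153)/(2πk) = 0.1400/(2π·203) = 1.098×10^-4 m·K/W
  R'_diatomaceous earth = ln(0.387/0.176)/(2πk) = 0.7879/(2π·0.116) = 1.081 m·K/W
  R'_calcium silicate = ln(0.479/0.387)/(2πk) = 0.2133/(2π·0.0617) = 0.5501 m·K/W
ΣR = 1.098×10^-4 + 1.081 + 0.5501 = 1.631 m·K/W
Q' = ΔT/ΣR = (333 °C − 21.6 °C)/1.631 = 191 W/m

Q' = 191 W/m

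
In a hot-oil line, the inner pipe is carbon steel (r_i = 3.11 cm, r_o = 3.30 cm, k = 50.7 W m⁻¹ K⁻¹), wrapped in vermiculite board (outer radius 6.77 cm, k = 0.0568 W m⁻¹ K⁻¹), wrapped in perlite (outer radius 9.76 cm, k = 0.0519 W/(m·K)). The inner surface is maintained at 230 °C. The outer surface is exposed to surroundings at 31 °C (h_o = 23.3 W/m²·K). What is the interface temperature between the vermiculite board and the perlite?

T = 105 °C

Series thermal resistances, inner to outer:
  R'_carbon steel = ln(0.0330/0.0311)/(2πk) = 0.05930/(2π·50.7) = 1.862×10^-4 m·K/W
  R'_vermiculite board = ln(0.0677/0.0330)/(2πk) = 0.7186/(2π·0.0568) = 2.013 m·K/W
  R'_perlite = ln(0.0976/0.0677)/(2πk) = 0.3658/(2π·0.0519) = 1.122 m·K/W
  R'_conv,out = 1/(2πr h) = 1/(2π·0.0976·23.3) = 0.06999 m·K/W
ΣR = 1.862×10^-4 + 2.013 + 1.122 + 0.06999 = 3.205 m·K/W
Q' = ΔT/ΣR = (230 °C − 31 °C)/3.205 = 62.09 W/m
From the inner boundary to the vermiculite board/perlite interface, ΣR_partial = 2.013 m·K/W.
T_interface = T_in − Q'·ΣR_partial = 230 °C − (62.09)(2.013) = 105 °C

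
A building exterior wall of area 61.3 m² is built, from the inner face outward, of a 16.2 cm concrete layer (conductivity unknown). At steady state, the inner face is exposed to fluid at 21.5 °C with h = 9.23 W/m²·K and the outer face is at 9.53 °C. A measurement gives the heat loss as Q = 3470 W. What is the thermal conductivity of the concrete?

ΣR = ΔT/Q = |21.5 − 9.53|/3470 = 0.003450 K/W
Known resistances:
  R_conv,in = 1/(hA) = 1/(9.23·61.3) = 0.001767 K/W
R_concrete = ΣR − ΣR_known = 0.003450 − 0.001767 = 0.001683 K/W
L/(kA) = 0.001683 ⇒ k = 0.162/(0.001683·61.3) = 1.57 W/m·K

k = 1.57 W/m·K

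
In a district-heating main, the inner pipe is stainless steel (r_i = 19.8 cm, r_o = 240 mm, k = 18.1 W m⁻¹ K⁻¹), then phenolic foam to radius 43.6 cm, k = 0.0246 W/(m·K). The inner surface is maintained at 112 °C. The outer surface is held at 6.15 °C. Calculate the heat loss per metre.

Q' = 27.4 W/m

Resistance network (inner→outer):
  R'_stainless steel = ln(0.240/0.198)/(2πk) = 0.1924/(2π·18.1) = 0.001692 m·K/W
  R'_phenolic foam = ln(0.436/0.240)/(2πk) = 0.5970/(2π·0.0246) = 3.862 m·K/W
ΣR = 0.001692 + 3.862 = 3.864 m·K/W
Q' = ΔT/ΣR = (112 °C − 6.15 °C)/3.864 = 27.4 W/m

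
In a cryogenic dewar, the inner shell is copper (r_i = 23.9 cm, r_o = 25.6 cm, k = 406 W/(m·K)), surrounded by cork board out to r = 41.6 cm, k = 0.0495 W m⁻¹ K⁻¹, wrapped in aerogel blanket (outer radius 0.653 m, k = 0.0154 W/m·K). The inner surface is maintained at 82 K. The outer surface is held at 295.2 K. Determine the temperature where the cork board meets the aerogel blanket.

T = 156 K

Series thermal resistances, inner to outer:
  R_copper = (1/0.239 − 1/0.256)/(4πk) = 0.2779/(4π·406) = 5.446×10^-5 K/W
  R_cork board = (1/0.256 − 1/0.416)/(4πk) = 1.502/(4π·0.0495) = 2.415 K/W
  R_aerogel blanket = (1/0.416 − 1/0.653)/(4πk) = 0.8725/(4π·0.0154) = 4.508 K/W
ΣR = 5.446×10^-5 + 2.415 + 4.508 = 6.923 K/W
Q = ΔT/ΣR = (82 K − 295.2 K)/6.923 = -30.80 W
From the inner boundary to the cork board/aerogel blanket interface, ΣR_partial = 2.415 K/W.
T_interface = T_in − Q·ΣR_partial = 82 K − (-30.80)(2.415) = 156 K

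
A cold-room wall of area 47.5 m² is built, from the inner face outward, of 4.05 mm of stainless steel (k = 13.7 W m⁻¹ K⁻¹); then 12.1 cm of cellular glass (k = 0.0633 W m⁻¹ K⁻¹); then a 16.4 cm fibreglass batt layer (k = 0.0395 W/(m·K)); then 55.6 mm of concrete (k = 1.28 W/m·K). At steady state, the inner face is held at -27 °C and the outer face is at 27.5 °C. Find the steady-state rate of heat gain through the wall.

Series thermal resistances, inner to outer:
  R_stainless steel = L/(kA) = 0.00405/(13.7·47.5) = 6.224×10^-6 K/W
  R_cellular glass = L/(kA) = 0.121/(0.0633·47.5) = 0.04024 K/W
  R_fibreglass batt = L/(kA) = 0.164/(0.0395·47.5) = 0.08741 K/W
  R_concrete = L/(kA) = 0.0556/(1.28·47.5) = 9.145×10^-4 K/W
ΣR = 6.224×10^-6 + 0.04024 + 0.08741 + 9.145×10^-4 = 0.1286 K/W
Q = ΔT/ΣR = (-27 °C − 27.5 °C)/0.1286 = -424 W
(Negative Q ⇒ heat flows inward; heat gain = 424 W.)

Q = 424 W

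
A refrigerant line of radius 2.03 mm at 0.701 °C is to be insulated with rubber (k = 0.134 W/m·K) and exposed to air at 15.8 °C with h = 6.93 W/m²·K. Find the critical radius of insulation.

For a cylinder, r_cr = k_ins/h = 0.134/6.93 = 0.0193 m = 1.93 cm

r_cr = 1.93 cm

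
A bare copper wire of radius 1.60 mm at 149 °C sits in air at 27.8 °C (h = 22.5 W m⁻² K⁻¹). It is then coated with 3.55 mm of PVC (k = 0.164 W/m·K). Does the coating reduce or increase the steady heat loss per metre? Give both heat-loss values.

Critical radius for a cylinder: r_cr = k/h = 0.00729 m = 0.729 cm.
Outer radius after coating: r₂ = 0.00160 + 0.00355 = 0.00515 m.
Since r₁ < r_cr and r₂ ≤ r_cr, the coating moves toward the maximum at r_cr — heat loss rises.
Bare: R = 1/(2πr₁h) = 4.421 m·K/W; Q = 121.2/4.421 = 27.4 W/m.
Coated: R = R_cond + R_conv = 2.508 m·K/W; Q = 121.2/2.508 = 48.3 W/m.

increases: 27.4 → 48.3 W/m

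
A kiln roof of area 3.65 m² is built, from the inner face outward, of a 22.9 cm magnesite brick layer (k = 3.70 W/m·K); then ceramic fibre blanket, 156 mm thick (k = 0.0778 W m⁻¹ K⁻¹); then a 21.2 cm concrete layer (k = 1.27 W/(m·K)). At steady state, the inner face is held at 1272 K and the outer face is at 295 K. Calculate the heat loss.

Resistance network (inner→outer):
  R_magnesite brick = L/(kA) = 0.229/(3.70·3.65) = 0.01696 K/W
  R_ceramic fibre blanket = L/(kA) = 0.156/(0.0778·3.65) = 0.5494 K/W
  R_concrete = L/(kA) = 0.212/(1.27·3.65) = 0.04573 K/W
ΣR = 0.01696 + 0.5494 + 0.04573 = 0.6121 K/W
Q = ΔT/ΣR = (1272 K − 295 K)/0.6121 = 1600 W

Q = 1600 W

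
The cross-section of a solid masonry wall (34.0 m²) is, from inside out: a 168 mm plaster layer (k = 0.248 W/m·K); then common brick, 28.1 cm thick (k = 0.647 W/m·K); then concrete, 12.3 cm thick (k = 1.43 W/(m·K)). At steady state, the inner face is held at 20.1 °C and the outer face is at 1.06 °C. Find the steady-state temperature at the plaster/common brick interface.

T = 9.33 °C

Treat each layer as a resistance in series:
  R_plaster = L/(kA) = 0.168/(0.248·34.0) = 0.01992 K/W
  R_common brick = L/(kA) = 0.281/(0.647·34.0) = 0.01277 K/W
  R_concrete = L/(kA) = 0.123/(1.43·34.0) = 0.002530 K/W
ΣR = 0.01992 + 0.01277 + 0.002530 = 0.03522 K/W
Q = ΔT/ΣR = (20.1 °C − 1.06 °C)/0.03522 = 540.6 W
From the inner boundary to the plaster/common brick interface, ΣR_partial = 0.01992 K/W.
T_interface = T_in − Q·ΣR_partial = 20.1 °C − (540.6)(0.01992) = 9.33 °C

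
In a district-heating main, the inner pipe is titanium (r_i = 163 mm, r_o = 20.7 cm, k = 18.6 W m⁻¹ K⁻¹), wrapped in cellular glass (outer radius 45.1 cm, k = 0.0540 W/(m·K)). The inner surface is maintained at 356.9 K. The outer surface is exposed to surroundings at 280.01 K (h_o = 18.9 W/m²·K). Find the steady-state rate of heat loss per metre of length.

Q' = 33.2 W/m

Series thermal resistances, inner to outer:
  R'_titanium = ln(0.207/0.163)/(2πk) = 0.2390/(2π·18.6) = 0.002045 m·K/W
  R'_cellular glass = ln(0.451/0.207)/(2πk) = 0.7787/(2π·0.0540) = 2.295 m·K/W
  R'_conv,out = 1/(2πr h) = 1/(2π·0.451·18.9) = 0.01867 m·K/W
ΣR = 0.002045 + 2.295 + 0.01867 = 2.316 m·K/W
Q' = ΔT/ΣR = (356.9 K − 280.01 K)/2.316 = 33.2 W/m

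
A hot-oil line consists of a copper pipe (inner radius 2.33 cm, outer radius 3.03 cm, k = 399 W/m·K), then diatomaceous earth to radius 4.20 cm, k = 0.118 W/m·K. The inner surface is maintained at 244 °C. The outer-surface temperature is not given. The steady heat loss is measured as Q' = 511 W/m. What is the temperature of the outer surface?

Series resistances:
  R'_copper = ln(0.0303/0.0233)/(2πk) = 0.2627/(2π·399) = 1.048×10^-4 m·K/W
  R'_diatomaceous earth = ln(0.0420/0.0303)/(2πk) = 0.3265/(2π·0.118) = 0.4404 m·K/W
ΣR = 0.4405 m·K/W
ΔT = Q'·ΣR = 511 × 0.4405 = 225.1 K
Heat flows outward, so T_out = T_in − ΔT = 244 − 225.1 = 18.9 °C

T_out = 18.9 °C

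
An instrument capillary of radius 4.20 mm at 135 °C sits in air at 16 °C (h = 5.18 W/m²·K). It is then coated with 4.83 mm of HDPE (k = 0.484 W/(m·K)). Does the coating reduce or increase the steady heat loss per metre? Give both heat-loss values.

increases: 16.3 → 32.6 W/m

Critical radius for a cylinder: r_cr = k/h = 0.0934 m = 9.34 cm.
Outer radius after coating: r₂ = 0.00420 + 0.00483 = 0.00903 m.
Since r₁ < r_cr and r₂ ≤ r_cr, the coating moves toward the maximum at r_cr — heat loss rises.
Bare: R = 1/(2πr₁h) = 7.315 m·K/W; Q = 119/7.315 = 16.3 W/m.
Coated: R = R_cond + R_conv = 3.654 m·K/W; Q = 119/3.654 = 32.6 W/m.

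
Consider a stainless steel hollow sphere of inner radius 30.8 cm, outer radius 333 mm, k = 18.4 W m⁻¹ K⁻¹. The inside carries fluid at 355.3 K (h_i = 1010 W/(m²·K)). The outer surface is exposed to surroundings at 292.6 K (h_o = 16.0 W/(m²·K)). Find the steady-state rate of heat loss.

Series thermal resistances, inner to outer:
  R_conv,in = 1/(4πr²h) = 1/(4π·0.308²·1010) = 8.306×10^-4 K/W
  R_stainless steel = (1/0.308 − 1/0.333)/(4πk) = 0.2438/(4π·18.4) = 0.001054 K/W
  R_conv,out = 1/(4πr²h) = 1/(4π·0.333²·16.0) = 0.04485 K/W
ΣR = 8.306×10^-4 + 0.001054 + 0.04485 = 0.04673 K/W
Q = ΔT/ΣR = (355.3 K − 292.6 K)/0.04673 = 1340 W

Q = 1340 W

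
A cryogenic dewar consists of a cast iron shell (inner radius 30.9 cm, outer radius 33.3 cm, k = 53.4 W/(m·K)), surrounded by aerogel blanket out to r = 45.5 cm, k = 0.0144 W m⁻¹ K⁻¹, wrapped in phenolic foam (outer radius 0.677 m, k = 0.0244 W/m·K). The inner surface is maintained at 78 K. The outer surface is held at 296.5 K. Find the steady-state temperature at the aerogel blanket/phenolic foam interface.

T = 221.0 K

Treat each layer as a resistance in series:
  R_cast iron = (1/0.309 − 1/0.333)/(4πk) = 0.2332/(4π·53.4) = 3.476×10^-4 K/W
  R_aerogel blanket = (1/0.333 − 1/0.455)/(4πk) = 0.8052/(4π·0.0144) = 4.450 K/W
  R_phenolic foam = (1/0.455 − 1/0.677)/(4πk) = 0.7207/(4π·0.0244) = 2.350 K/W
ΣR = 3.476×10^-4 + 4.450 + 2.350 = 6.800 K/W
Q = ΔT/ΣR = (78 K − 296.5 K)/6.800 = -32.13 W
From the inner boundary to the aerogel blanket/phenolic foam interface, ΣR_partial = 4.450 K/W.
T_interface = T_in − Q·ΣR_partial = 78 K − (-32.13)(4.450) = 221.0 K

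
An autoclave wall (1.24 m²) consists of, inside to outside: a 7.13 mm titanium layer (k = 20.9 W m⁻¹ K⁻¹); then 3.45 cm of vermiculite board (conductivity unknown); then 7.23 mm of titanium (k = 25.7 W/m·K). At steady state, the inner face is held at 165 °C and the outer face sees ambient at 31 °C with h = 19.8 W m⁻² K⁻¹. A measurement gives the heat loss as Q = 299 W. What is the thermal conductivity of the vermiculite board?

ΣR = ΔT/Q = |165 − 31|/299 = 0.4482 K/W
Known resistances:
  R_titanium = L/(kA) = 0.00713/(20.9·1.24) = 2.751×10^-4 K/W
  R_titanium = L/(kA) = 0.00723/(25.7·1.24) = 2.269×10^-4 K/W
  R_conv,out = 1/(hA) = 1/(19.8·1.24) = 0.04073 K/W
R_vermiculite board = ΣR − ΣR_known = 0.4482 − 0.04123 = 0.4070 K/W
L/(kA) = 0.4070 ⇒ k = 0.0345/(0.4070·1.24) = 0.0684 W/m·K

k = 0.0684 W/m·K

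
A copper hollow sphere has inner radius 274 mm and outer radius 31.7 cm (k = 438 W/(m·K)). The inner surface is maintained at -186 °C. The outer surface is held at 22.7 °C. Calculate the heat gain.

Q = 4πk·ΔT/(1/r₁ − 1/r₂) = 4π × 438 × 208.7 / (1/0.274 − 1/0.317) = 2.32×10^6 W

Q = 2320 kW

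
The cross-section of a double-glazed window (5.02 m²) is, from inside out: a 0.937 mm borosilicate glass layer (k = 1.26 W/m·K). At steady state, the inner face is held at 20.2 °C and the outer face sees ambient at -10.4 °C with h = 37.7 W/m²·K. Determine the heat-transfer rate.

Q = 5630 W

Series thermal resistances, inner to outer:
  R_borosilicate glass = L/(kA) = 9.37×10^-4/(1.26·5.02) = 1.481×10^-4 K/W
  R_conv,out = 1/(hA) = 1/(37.7·5.02) = 0.005284 K/W
ΣR = 1.481×10^-4 + 0.005284 = 0.005432 K/W
Q = ΔT/ΣR = (20.2 °C − -10.4 °C)/0.005432 = 5630 W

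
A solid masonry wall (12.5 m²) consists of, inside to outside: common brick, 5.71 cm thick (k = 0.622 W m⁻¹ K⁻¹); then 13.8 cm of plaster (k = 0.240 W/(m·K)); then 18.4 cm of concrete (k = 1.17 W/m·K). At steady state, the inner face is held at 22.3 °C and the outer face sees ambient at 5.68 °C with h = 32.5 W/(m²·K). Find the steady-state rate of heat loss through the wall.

Q = 243 W

Treat each layer as a resistance in series:
  R_common brick = L/(kA) = 0.0571/(0.622·12.5) = 0.007344 K/W
  R_plaster = L/(kA) = 0.138/(0.240·12.5) = 0.04600 K/W
  R_concrete = L/(kA) = 0.184/(1.17·12.5) = 0.01258 K/W
  R_conv,out = 1/(hA) = 1/(32.5·12.5) = 0.002462 K/W
ΣR = 0.007344 + 0.04600 + 0.01258 + 0.002462 = 0.06839 K/W
Q = ΔT/ΣR = (22.3 °C − 5.68 °C)/0.06839 = 243 W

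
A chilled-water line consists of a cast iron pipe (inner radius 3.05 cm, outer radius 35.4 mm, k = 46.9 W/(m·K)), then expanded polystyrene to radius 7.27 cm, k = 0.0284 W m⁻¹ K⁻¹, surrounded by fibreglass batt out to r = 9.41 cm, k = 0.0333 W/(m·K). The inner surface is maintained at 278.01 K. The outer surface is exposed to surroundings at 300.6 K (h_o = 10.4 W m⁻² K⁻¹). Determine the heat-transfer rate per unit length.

Treat each layer as a resistance in series:
  R'_cast iron = ln(0.0354/0.0305)/(2πk) = 0.1490/(2π·46.9) = 5.056×10^-4 m·K/W
  R'_expanded polystyrene = ln(0.0727/0.0354)/(2πk) = 0.7196/(2π·0.0284) = 4.033 m·K/W
  R'_fibreglass batt = ln(0.0941/0.0727)/(2πk) = 0.2580/(2π·0.0333) = 1.233 m·K/W
  R'_conv,out = 1/(2πr h) = 1/(2π·0.0941·10.4) = 0.1626 m·K/W
ΣR = 5.056×10^-4 + 4.033 + 1.233 + 0.1626 = 5.429 m·K/W
Q' = ΔT/ΣR = (278.01 K − 300.6 K)/5.429 = -4.16 W/m
(Negative Q' ⇒ heat flows inward; heat gain = 4.16 W/m.)

Q' = 4.16 W/m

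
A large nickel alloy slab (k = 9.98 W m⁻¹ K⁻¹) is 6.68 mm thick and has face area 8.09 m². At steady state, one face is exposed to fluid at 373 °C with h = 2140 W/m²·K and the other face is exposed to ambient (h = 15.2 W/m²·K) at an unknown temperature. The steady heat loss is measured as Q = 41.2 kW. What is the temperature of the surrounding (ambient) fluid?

T_out = 32.2 °C

Sum the resistances:
  R_conv,in = 1/(hA) = 1/(2140·8.09) = 5.776×10^-5 K/W
  R_nickel alloy = L/(kA) = 0.00668/(9.98·8.09) = 8.274×10^-5 K/W
  R_conv,out = 1/(hA) = 1/(15.2·8.09) = 0.008132 K/W
ΣR = 0.008273 K/W
ΔT = Q·ΣR = 41200 × 0.008273 = 340.8 K
Heat flows outward, so T_out = T_in − ΔT = 373 − 340.8 = 32.2 °C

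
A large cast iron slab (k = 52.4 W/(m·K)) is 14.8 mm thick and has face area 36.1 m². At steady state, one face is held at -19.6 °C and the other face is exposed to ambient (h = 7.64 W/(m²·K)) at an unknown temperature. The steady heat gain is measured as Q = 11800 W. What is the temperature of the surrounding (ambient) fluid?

Series resistances:
  R_cast iron = L/(kA) = 0.0148/(52.4·36.1) = 7.824×10^-6 K/W
  R_conv,out = 1/(hA) = 1/(7.64·36.1) = 0.003626 K/W
ΣR = 0.003634 K/W
ΔT = Q·ΣR = 11800 × 0.003634 = 42.88 K
Heat flows inward, so T_out = T_in + ΔT = -19.6 + 42.88 = 23.3 °C

T_out = 23.3 °C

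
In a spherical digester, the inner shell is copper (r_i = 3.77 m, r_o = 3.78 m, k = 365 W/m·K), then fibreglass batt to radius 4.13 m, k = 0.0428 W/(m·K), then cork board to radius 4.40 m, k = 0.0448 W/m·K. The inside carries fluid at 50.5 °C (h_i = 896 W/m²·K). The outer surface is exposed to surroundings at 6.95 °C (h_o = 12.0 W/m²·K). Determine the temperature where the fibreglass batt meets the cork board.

T = 24.0 °C

Resistance network (inner→outer):
  R_conv,in = 1/(4πr²h) = 1/(4π·3.77²·896) = 6.249×10^-6 K/W
  R_copper = (1/3.77 − 1/3.78)/(4πk) = 7.017×10^-4/(4π·365) = 1.530×10^-7 K/W
  R_fibreglass batt = (1/3.78 − 1/4.13)/(4πk) = 0.02242/(4π·0.0428) = 0.04168 K/W
  R_cork board = (1/4.13 − 1/4.40)/(4πk) = 0.01486/(4π·0.0448) = 0.02639 K/W
  R_conv,out = 1/(4πr²h) = 1/(4π·4.40²·12.0) = 3.425×10^-4 K/W
ΣR = 6.249×10^-6 + 1.530×10^-7 + 0.04168 + 0.02639 + 3.425×10^-4 = 0.06842 K/W
Q = ΔT/ΣR = (50.5 °C − 6.95 °C)/0.06842 = 636.5 W
From the inner boundary to the fibreglass batt/cork board interface, ΣR_partial = 0.04169 K/W.
T_interface = T_in − Q·ΣR_partial = 50.5 °C − (636.5)(0.04169) = 24.0 °C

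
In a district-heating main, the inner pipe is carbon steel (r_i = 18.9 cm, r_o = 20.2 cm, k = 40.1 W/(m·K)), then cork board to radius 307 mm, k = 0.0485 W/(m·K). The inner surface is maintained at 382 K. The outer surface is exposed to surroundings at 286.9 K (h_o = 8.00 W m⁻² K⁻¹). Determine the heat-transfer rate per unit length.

Series thermal resistances, inner to outer:
  R'_carbon steel = ln(0.202/0.189)/(2πk) = 0.06652/(2π·40.1) = 2.640×10^-4 m·K/W
  R'_cork board = ln(0.307/0.202)/(2πk) = 0.4186/(2π·0.0485) = 1.374 m·K/W
  R'_conv,out = 1/(2πr h) = 1/(2π·0.307·8.00) = 0.06480 m·K/W
ΣR = 2.640×10^-4 + 1.374 + 0.06480 = 1.439 m·K/W
Q' = ΔT/ΣR = (382 K − 286.9 K)/1.439 = 66.1 W/m

Q' = 66.1 W/m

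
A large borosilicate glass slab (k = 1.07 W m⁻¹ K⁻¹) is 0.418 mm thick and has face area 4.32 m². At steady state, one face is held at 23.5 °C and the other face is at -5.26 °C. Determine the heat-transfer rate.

Q = 318 kW

Q = kA·ΔT/L = 1.07 × 4.32 × |23.5 °C − -5.26 °C| / 4.18×10^-4 = 3.18×10^5 W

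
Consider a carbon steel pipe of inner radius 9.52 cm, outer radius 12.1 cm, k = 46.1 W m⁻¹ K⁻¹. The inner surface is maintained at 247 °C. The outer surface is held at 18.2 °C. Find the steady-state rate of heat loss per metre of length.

Q' = 2πk·ΔT/ln(r₂/r₁) = 2π × 46.1 × 228.8 / ln(0.121/0.0952) = 2.76×10^5 W/m

Q' = 2.76×10^5 W/m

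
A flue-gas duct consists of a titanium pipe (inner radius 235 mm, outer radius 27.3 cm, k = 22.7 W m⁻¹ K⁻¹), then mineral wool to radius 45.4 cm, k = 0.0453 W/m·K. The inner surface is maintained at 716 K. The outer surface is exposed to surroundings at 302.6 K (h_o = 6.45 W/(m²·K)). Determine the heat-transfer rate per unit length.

Q' = 224 W/m

Series thermal resistances, inner to outer:
  R'_titanium = ln(0.273/0.235)/(2πk) = 0.1499/(2π·22.7) = 0.001051 m·K/W
  R'_mineral wool = ln(0.454/0.273)/(2πk) = 0.5086/(2π·0.0453) = 1.787 m·K/W
  R'_conv,out = 1/(2πr h) = 1/(2π·0.454·6.45) = 0.05435 m·K/W
ΣR = 0.001051 + 1.787 + 0.05435 = 1.842 m·K/W
Q' = ΔT/ΣR = (716 K − 302.6 K)/1.842 = 224 W/m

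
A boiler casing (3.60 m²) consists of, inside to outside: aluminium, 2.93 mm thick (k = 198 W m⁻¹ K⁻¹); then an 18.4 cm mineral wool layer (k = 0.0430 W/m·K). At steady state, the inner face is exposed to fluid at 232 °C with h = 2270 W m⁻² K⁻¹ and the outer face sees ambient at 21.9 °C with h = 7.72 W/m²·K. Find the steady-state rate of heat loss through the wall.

Q = 172 W

Series thermal resistances, inner to outer:
  R_conv,in = 1/(hA) = 1/(2270·3.60) = 1.224×10^-4 K/W
  R_aluminium = L/(kA) = 0.00293/(198·3.60) = 4.111×10^-6 K/W
  R_mineral wool = L/(kA) = 0.184/(0.0430·3.60) = 1.189 K/W
  R_conv,out = 1/(hA) = 1/(7.72·3.60) = 0.03598 K/W
ΣR = 1.224×10^-4 + 4.111×10^-6 + 1.189 + 0.03598 = 1.225 K/W
Q = ΔT/ΣR = (232 °C − 21.9 °C)/1.225 = 172 W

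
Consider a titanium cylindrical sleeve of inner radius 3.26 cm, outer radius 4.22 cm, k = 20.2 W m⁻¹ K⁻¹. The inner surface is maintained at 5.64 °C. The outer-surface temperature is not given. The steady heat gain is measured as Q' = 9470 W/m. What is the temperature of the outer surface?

Sum the resistances:
  R'_titanium = ln(0.0422/0.0326)/(2πk) = 0.2581/(2π·20.2) = 0.002034 m·K/W
ΣR = 0.002034 m·K/W
ΔT = Q'·ΣR = 9470 × 0.002034 = 19.26 K
Heat flows inward, so T_out = T_in + ΔT = 5.64 + 19.26 = 24.9 °C

T_out = 24.9 °C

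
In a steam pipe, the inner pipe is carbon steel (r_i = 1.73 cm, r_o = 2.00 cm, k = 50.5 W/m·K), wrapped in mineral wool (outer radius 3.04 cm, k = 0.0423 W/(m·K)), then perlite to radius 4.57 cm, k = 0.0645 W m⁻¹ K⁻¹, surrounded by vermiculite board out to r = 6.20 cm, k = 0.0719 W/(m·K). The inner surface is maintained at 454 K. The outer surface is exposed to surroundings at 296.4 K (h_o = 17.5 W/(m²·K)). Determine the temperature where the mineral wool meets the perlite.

T = 381 K

Series thermal resistances, inner to outer:
  R'_carbon steel = ln(0.0200/0.0173)/(2πk) = 0.1450/(2π·50.5) = 4.571×10^-4 m·K/W
  R'_mineral wool = ln(0.0304/0.0200)/(2πk) = 0.4187/(2π·0.0423) = 1.575 m·K/W
  R'_perlite = ln(0.0457/0.0304)/(2πk) = 0.4077/(2π·0.0645) = 1.006 m·K/W
  R'_vermiculite board = ln(0.0620/0.0457)/(2πk) = 0.3050/(2π·0.0719) = 0.6752 m·K/W
  R'_conv,out = 1/(2πr h) = 1/(2π·0.0620·17.5) = 0.1467 m·K/W
ΣR = 4.571×10^-4 + 1.575 + 1.006 + 0.6752 + 0.1467 = 3.403 m·K/W
Q' = ΔT/ΣR = (454 K − 296.4 K)/3.403 = 46.31 W/m
From the inner boundary to the mineral wool/perlite interface, ΣR_partial = 1.575 m·K/W.
T_interface = T_in − Q'·ΣR_partial = 454 K − (46.31)(1.575) = 381 K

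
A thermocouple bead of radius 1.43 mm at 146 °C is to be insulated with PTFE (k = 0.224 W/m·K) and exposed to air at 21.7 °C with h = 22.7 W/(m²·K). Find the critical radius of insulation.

r_cr = 1.97 cm

For a sphere, r_cr = 2k_ins/h = 2·0.224/22.7 = 0.0197 m = 1.97 cm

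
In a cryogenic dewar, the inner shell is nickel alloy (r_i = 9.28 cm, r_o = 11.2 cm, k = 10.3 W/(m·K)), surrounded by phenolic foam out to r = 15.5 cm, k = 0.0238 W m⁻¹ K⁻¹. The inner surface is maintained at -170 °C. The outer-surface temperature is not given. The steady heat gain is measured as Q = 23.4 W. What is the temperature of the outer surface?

Sum the resistances:
  R_nickel alloy = (1/0.0928 − 1/0.112)/(4πk) = 1.847/(4π·10.3) = 0.01427 K/W
  R_phenolic foam = (1/0.112 − 1/0.155)/(4πk) = 2.477/(4π·0.0238) = 8.282 K/W
ΣR = 8.296 K/W
ΔT = Q·ΣR = 23.4 × 8.296 = 194.1 K
Heat flows inward, so T_out = T_in + ΔT = -170 + 194.1 = 24.1 °C

T_out = 24.1 °C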